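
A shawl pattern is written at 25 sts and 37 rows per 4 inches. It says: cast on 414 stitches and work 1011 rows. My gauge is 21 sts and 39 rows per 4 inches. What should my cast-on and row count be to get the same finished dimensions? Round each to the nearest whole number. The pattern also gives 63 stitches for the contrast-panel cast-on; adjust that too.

Cast on 348 stitches; work 1066 rows; contrast-panel cast-on 53 stitches.

Stitches: 414 × 21/25 = 347.76 → 348.
Rows: 1011 × 39/37 = 1065.65 → 1066.
contrast-panel cast-on: 63 × 21/25 = 52.92 → 53.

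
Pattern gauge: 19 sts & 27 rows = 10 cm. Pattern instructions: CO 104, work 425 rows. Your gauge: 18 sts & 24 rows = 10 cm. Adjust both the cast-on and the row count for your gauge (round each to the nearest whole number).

Cast on 99 stitches; work 378 rows.

Stitches: 104 × 18/19 = 98.53 → 99.
Rows: 425 × 24/27 = 377.78 → 378.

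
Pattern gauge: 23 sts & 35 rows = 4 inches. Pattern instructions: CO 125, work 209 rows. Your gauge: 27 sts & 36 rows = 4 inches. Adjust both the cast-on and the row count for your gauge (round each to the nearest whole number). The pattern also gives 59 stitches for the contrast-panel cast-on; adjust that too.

Stitches: 125 × 27/23 = 146.74 → 147.
Rows: 209 × 36/35 = 214.97 → 215.
contrast-panel cast-on: 59 × 27/23 = 69.26 → 69.

Cast on 147 stitches; work 215 rows; contrast-panel cast-on 69 stitches.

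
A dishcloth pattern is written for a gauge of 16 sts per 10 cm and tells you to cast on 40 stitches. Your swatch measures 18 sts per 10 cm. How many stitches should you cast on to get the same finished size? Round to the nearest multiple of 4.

44 stitches.

Scale factor = 18 / 16 = 1.125.
40 × 18 / 16 = 45.00 sts.
→ 44 sts.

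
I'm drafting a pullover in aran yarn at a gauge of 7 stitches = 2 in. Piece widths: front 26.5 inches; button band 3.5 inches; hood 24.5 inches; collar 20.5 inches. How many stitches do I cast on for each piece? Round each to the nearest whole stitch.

front 93; button band 12; hood 86; collar 72.

Rate = 7/2 = 3.5 sts per in.
front: 26.5 × 3.5 = 92.75 → 93.
button band: 3.5 × 3.5 = 12.25 → 12.
hood: 24.5 × 3.5 = 85.75 → 86.
collar: 20.5 × 3.5 = 71.75 → 72.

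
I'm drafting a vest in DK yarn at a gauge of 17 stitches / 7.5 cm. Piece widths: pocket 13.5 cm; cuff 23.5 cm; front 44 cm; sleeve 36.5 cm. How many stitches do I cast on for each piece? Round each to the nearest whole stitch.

pocket 31; cuff 53; front 100; sleeve 83.

Rate = 17/7.5 = 2.267 sts per cm.
pocket: 13.5 × 2.267 = 30.60 → 31.
cuff: 23.5 × 2.267 = 53.27 → 53.
front: 44 × 2.267 = 99.73 → 100.
sleeve: 36.5 × 2.267 = 82.73 → 83.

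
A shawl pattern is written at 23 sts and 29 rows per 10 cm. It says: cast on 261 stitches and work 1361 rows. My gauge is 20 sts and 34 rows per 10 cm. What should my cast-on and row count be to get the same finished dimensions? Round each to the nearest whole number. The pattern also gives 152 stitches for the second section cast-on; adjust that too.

Cast on 227 stitches; work 1596 rows; second section cast-on 132 stitches.

Stitches: 261 × 20/23 = 226.96 → 227.
Rows: 1361 × 34/29 = 1595.66 → 1596.
second section cast-on: 152 × 20/23 = 132.17 → 132.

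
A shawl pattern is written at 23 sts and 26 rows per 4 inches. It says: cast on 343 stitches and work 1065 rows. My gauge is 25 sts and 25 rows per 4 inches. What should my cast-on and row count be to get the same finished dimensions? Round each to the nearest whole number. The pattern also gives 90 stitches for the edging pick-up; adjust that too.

Stitches: 343 × 25/23 = 372.83 → 373.
Rows: 1065 × 25/26 = 1024.04 → 1024.
edging pick-up: 90 × 25/23 = 97.83 → 98.

Cast on 373 stitches; work 1024 rows; edging pick-up 98 stitches.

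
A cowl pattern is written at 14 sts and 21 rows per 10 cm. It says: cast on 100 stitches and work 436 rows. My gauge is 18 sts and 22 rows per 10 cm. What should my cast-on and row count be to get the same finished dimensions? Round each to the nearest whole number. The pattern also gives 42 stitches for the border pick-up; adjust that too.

Cast on 129 stitches; work 457 rows; border pick-up 54 stitches.

Stitches: 100 × 18/14 = 128.57 → 129.
Rows: 436 × 22/21 = 456.76 → 457.
border pick-up: 42 × 18/14 = 54.00 → 54.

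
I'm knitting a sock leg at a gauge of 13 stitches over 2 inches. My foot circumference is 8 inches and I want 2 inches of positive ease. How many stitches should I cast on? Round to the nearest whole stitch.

Cast on 65 stitches.

Finished = 8 + 2 = 10 in.
13 / 2 = 6.5 sts per inch.
10.00 × 6.5 = 65.00 sts.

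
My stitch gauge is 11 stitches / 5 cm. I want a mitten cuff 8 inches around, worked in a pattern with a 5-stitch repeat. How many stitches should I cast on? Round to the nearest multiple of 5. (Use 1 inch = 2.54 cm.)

8 in = 8 × 2.54 = 20.32 cm.
11 / 5 = 2.2 sts/cm.
20.32 × 2.2 = 44.70 sts.
→ 45.

Cast on 45 stitches.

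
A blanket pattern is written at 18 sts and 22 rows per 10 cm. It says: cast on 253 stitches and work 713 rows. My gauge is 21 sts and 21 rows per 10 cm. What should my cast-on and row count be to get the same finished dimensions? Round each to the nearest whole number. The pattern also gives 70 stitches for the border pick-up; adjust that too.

Stitches: 253 × 21/18 = 295.17 → 295.
Rows: 713 × 21/22 = 680.59 → 681.
border pick-up: 70 × 21/18 = 81.67 → 82.

Cast on 295 stitches; work 681 rows; border pick-up 82 stitches.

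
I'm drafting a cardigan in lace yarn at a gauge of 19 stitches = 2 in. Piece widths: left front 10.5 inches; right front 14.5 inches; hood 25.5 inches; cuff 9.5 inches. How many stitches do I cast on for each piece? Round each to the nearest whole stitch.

Rate = 19/2 = 9.5 sts per in.
left front: 10.5 × 9.5 = 99.75 → 100.
right front: 14.5 × 9.5 = 137.75 → 138.
hood: 25.5 × 9.5 = 242.25 → 242.
cuff: 9.5 × 9.5 = 90.25 → 90.

left front 100; right front 138; hood 242; cuff 90.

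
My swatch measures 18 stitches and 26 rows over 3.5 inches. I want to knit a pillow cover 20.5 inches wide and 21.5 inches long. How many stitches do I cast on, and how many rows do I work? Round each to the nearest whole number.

Stitch gauge = 18/3.5 = 5.143 sts/in; 20.5 × 5.143 = 105.43 → 105 sts.
Row gauge = 26/3.5 = 7.429 rows/in; 21.5 × 7.429 = 159.71 → 160 rows.

Cast on 105 stitches and work 160 rows.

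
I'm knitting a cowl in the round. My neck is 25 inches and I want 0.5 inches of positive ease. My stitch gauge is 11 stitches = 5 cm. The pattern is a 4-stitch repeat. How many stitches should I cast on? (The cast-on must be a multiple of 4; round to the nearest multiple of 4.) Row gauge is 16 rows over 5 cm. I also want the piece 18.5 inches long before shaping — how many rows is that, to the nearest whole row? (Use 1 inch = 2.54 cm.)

Finished = 25 + 0.5 = 25.5 inches.
25.5 inches × 2.54 = 64.77 cm.
11/5 = 2.2 sts per cm; 64.77 × 2.2 = 142.49 sts.
Nearest multiple of 4 → 144.
18.5 inches = 46.99 cm; × 3.2 = 150.37 → 150 rows.

Cast on 144 stitches; work 150 rows.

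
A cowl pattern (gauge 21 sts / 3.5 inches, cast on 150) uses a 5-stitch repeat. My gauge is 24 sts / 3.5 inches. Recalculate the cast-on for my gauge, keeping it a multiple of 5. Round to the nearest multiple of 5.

Cast on 170 stitches.

150 × 24 / 21 = 171.43.
Nearest multiple of 5: 170.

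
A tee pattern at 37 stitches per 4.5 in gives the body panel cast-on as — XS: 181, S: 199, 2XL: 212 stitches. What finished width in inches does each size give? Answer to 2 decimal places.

XS 22.01 inches; S 24.20 inches; 2XL 25.78 inches.

37/4.5 = 8.222 sts per in.
XS: 181 / 8.222 = 22.014 → 22.01 in.
S: 199 / 8.222 = 24.203 → 24.20 in.
2XL: 212 / 8.222 = 25.784 → 25.78 in.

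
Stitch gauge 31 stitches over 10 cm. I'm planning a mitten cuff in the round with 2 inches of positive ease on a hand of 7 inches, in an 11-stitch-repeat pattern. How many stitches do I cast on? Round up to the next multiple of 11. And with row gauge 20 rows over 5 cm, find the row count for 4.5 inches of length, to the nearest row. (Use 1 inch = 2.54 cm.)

Cast on 77 stitches; work 46 rows.

Finished = 7 + 2 = 9 inches.
9 inches × 2.54 = 22.86 cm.
31/10 = 3.1 sts per cm; 22.86 × 3.1 = 70.87 sts.
Next multiple of 11 → 77.
4.5 inches = 11.43 cm; × 4 = 45.72 → 46 rows.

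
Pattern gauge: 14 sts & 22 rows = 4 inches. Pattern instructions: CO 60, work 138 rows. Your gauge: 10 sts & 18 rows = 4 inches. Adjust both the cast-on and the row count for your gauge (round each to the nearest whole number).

Cast on 43 stitches; work 113 rows.

Stitches: 60 × 10/14 = 42.86 → 43.
Rows: 138 × 18/22 = 112.91 → 113.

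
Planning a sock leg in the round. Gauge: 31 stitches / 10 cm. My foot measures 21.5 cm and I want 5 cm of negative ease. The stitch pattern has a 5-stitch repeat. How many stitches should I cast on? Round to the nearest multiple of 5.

Finished = 21.5 − 5 = 16.5 cm.
31 / 10 = 3.1 sts/cm.
16.5 × 3.1 = 51.15 sts.
Nearest multiple of 5: 50.

CO 50 sts.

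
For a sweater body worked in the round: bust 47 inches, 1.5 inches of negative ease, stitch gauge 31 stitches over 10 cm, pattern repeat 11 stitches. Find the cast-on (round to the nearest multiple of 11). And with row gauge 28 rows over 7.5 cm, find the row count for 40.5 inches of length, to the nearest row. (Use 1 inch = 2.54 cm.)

Cast on 363 stitches; work 384 rows.

Finished = 47 − 1.5 = 45.5 inches.
45.5 inches × 2.54 = 115.57 cm.
31/10 = 3.1 sts per cm; 115.57 × 3.1 = 358.27 sts.
Nearest multiple of 11 → 363.
40.5 inches = 102.87 cm; × 3.733 = 384.05 → 384 rows.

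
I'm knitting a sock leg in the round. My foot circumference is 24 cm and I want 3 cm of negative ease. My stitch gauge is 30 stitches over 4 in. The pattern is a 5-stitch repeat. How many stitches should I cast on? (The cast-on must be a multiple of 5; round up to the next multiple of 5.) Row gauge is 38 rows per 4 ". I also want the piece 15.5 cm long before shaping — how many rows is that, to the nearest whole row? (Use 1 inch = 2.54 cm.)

Finished = 24 − 3 = 21 cm.
21 cm × 1/2.54 = 8.27 inches.
30/4 = 7.5 sts per in; 8.27 × 7.5 = 62.01 sts.
Next multiple of 5 → 65.
15.5 cm = 6.10 inches; × 9.5 = 57.97 → 58 rows.

Cast on 65 stitches; work 58 rows.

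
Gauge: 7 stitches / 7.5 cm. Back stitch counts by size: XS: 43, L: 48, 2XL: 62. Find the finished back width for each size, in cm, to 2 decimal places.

XS 46.07 cm; L 51.43 cm; 2XL 66.43 cm.

7/7.5 = 0.933 sts per cm.
XS: 43 / 0.933 = 46.071 → 46.07 cm.
L: 48 / 0.933 = 51.429 → 51.43 cm.
2XL: 62 / 0.933 = 66.429 → 66.43 cm.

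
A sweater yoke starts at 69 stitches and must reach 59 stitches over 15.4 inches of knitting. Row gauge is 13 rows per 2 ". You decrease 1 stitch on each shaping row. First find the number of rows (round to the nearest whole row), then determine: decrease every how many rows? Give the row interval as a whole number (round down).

Rows = 15.4 × 6.5 = 100.1 → 100 rows.
Stitches to remove: 10 → 10 shaping rows (at 1 st each).
100 / 10 = 10.00 → every 10 rows.

Decrease every 10th row.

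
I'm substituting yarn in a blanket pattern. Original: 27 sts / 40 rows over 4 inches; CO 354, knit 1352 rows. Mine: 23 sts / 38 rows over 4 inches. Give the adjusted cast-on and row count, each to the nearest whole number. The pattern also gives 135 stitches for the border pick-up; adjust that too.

Cast on 302 stitches; work 1284 rows; border pick-up 115 stitches.

Stitches: 354 × 23/27 = 301.56 → 302.
Rows: 1352 × 38/40 = 1284.40 → 1284.
border pick-up: 135 × 23/27 = 115.00 → 115.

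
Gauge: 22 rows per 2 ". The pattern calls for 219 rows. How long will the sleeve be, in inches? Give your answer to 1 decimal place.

22 rows / 2 inch = 11 rows per inch.
219 / 11 = 19.91 inches.

19.9 inches.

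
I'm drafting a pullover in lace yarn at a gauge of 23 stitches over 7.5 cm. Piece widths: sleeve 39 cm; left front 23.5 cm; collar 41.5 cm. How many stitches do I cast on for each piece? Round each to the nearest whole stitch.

Rate = 23/7.5 = 3.067 sts per cm.
sleeve: 39 × 3.067 = 119.60 → 120.
left front: 23.5 × 3.067 = 72.07 → 72.
collar: 41.5 × 3.067 = 127.27 → 127.

sleeve 120; left front 72; collar 127.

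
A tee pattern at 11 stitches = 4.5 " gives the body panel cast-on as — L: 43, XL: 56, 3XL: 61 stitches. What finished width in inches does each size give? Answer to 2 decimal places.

L 17.59 inches; XL 22.91 inches; 3XL 24.95 inches.

11/4.5 = 2.444 sts per in.
L: 43 / 2.444 = 17.591 → 17.59 in.
XL: 56 / 2.444 = 22.909 → 22.91 in.
3XL: 61 / 2.444 = 24.955 → 24.95 in.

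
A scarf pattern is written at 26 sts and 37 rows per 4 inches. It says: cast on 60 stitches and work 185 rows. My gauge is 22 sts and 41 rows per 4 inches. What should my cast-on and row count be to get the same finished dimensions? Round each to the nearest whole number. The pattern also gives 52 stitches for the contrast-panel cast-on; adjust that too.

Stitches: 60 × 22/26 = 50.77 → 51.
Rows: 185 × 41/37 = 205.00 → 205.
contrast-panel cast-on: 52 × 22/26 = 44.00 → 44.

Cast on 51 stitches; work 205 rows; contrast-panel cast-on 44 stitches.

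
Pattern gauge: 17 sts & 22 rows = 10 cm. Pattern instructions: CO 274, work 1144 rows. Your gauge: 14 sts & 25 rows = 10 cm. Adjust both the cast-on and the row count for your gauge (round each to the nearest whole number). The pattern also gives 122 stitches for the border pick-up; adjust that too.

Cast on 226 stitches; work 1300 rows; border pick-up 100 stitches.

Stitches: 274 × 14/17 = 225.65 → 226.
Rows: 1144 × 25/22 = 1300.00 → 1300.
border pick-up: 122 × 14/17 = 100.47 → 100.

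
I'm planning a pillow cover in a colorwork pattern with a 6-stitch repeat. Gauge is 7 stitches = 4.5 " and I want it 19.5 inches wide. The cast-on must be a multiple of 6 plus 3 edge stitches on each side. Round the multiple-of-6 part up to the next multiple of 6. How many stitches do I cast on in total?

7 / 4.5 = 1.556 sts per inch.
19.5 × 1.556 = 30.33 sts.
Less 6 edge sts → 24.33 for the repeat.
Next multiple of 6: 30.
Add back 6 edge sts → 36.

CO 36 sts.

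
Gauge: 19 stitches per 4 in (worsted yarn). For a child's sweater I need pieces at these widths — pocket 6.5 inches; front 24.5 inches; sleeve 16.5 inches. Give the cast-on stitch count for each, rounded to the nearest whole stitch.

pocket 31; front 116; sleeve 78.

Rate = 19/4 = 4.75 sts per in.
pocket: 6.5 × 4.75 = 30.88 → 31.
front: 24.5 × 4.75 = 116.38 → 116.
sleeve: 16.5 × 4.75 = 78.38 → 78.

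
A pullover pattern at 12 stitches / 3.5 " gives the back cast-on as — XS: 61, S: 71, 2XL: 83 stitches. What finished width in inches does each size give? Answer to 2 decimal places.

12/3.5 = 3.429 sts per in.
XS: 61 / 3.429 = 17.792 → 17.79 in.
S: 71 / 3.429 = 20.708 → 20.71 in.
2XL: 83 / 3.429 = 24.208 → 24.21 in.

XS 17.79 inches; S 20.71 inches; 2XL 24.21 inches.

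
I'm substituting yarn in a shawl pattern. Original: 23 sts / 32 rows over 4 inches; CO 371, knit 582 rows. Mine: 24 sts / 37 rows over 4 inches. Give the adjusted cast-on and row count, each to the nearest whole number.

Cast on 387 stitches; work 673 rows.

Stitches: 371 × 24/23 = 387.13 → 387.
Rows: 582 × 37/32 = 672.94 → 673.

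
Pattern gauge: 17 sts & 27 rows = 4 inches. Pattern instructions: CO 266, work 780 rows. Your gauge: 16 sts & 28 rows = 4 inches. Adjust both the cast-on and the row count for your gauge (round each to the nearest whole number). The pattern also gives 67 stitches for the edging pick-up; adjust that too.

Cast on 250 stitches; work 809 rows; edging pick-up 63 stitches.

Stitches: 266 × 16/17 = 250.35 → 250.
Rows: 780 × 28/27 = 808.89 → 809.
edging pick-up: 67 × 16/17 = 63.06 → 63.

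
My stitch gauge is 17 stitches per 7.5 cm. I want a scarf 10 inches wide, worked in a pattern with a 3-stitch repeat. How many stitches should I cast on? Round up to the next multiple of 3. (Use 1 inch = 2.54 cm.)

60 stitches.

10 in = 10 × 2.54 = 25.40 cm.
17 / 7.5 = 2.267 sts/cm.
25.40 × 2.267 = 57.57 sts.
→ 60.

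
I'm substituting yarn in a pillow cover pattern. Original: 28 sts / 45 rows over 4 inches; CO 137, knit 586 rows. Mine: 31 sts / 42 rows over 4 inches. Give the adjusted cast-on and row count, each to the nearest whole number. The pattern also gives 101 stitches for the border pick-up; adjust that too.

Stitches: 137 × 31/28 = 151.68 → 152.
Rows: 586 × 42/45 = 546.93 → 547.
border pick-up: 101 × 31/28 = 111.82 → 112.

Cast on 152 stitches; work 547 rows; border pick-up 112 stitches.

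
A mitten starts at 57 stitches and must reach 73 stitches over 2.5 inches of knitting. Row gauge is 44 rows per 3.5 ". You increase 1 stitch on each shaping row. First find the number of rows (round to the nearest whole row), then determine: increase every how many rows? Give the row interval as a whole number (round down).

Rows = 2.5 × 12.571 = 31.4 → 31 rows.
Stitches to add: 16 → 16 shaping rows (at 1 st each).
31 / 16 = 1.94 → every 1 rows.

Increase every row.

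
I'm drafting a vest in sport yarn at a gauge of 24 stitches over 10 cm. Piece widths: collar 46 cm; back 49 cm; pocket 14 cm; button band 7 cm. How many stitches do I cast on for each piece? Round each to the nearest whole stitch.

collar 110; back 118; pocket 34; button band 17.

Rate = 24/10 = 2.4 sts per cm.
collar: 46 × 2.4 = 110.40 → 110.
back: 49 × 2.4 = 117.60 → 118.
pocket: 14 × 2.4 = 33.60 → 34.
button band: 7 × 2.4 = 16.80 → 17.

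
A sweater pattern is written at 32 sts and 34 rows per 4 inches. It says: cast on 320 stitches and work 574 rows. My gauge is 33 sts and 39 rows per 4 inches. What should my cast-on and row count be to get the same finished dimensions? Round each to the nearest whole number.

Cast on 330 stitches; work 658 rows.

Stitches: 320 × 33/32 = 330.00 → 330.
Rows: 574 × 39/34 = 658.41 → 658.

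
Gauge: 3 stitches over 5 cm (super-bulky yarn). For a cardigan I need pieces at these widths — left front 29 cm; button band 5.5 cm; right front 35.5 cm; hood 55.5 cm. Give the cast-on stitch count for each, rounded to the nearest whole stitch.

Rate = 3/5 = 0.6 sts per cm.
left front: 29 × 0.6 = 17.40 → 17.
button band: 5.5 × 0.6 = 3.30 → 3.
right front: 35.5 × 0.6 = 21.30 → 21.
hood: 55.5 × 0.6 = 33.30 → 33.

left front 17; button band 3; right front 21; hood 33.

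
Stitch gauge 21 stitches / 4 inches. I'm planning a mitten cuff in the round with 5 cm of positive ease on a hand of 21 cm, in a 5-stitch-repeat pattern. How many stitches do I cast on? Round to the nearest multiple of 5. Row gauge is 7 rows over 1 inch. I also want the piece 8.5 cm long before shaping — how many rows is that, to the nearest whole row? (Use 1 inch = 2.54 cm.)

Finished = 21 + 5 = 26 cm.
26 cm × 1/2.54 = 10.24 inches.
21/4 = 5.25 sts per in; 10.24 × 5.25 = 53.74 sts.
Nearest multiple of 5 → 55.
8.5 cm = 3.35 inches; × 7 = 23.43 → 23 rows.

Cast on 55 stitches; work 23 rows.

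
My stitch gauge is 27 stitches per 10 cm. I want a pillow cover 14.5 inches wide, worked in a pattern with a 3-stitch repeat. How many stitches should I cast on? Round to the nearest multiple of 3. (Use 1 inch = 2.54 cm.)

14.5 in = 14.5 × 2.54 = 36.83 cm.
27 / 10 = 2.7 sts/cm.
36.83 × 2.7 = 99.44 sts.
→ 99.

CO 99 sts.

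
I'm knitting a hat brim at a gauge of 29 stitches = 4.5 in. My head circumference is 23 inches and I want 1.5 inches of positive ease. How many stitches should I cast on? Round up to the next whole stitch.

CO 158 sts.

Finished = 23 + 1.5 = 24.5 in.
29 / 4.5 = 6.444 sts per inch.
24.50 × 6.444 = 157.89 sts.
→ 158 sts.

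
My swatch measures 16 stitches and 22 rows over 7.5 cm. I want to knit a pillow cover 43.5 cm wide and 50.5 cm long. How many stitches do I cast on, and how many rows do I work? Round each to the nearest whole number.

Stitch gauge = 16/7.5 = 2.133 sts/cm; 43.5 × 2.133 = 92.80 → 93 sts.
Row gauge = 22/7.5 = 2.933 rows/cm; 50.5 × 2.933 = 148.13 → 148 rows.

Cast on 93 stitches and work 148 rows.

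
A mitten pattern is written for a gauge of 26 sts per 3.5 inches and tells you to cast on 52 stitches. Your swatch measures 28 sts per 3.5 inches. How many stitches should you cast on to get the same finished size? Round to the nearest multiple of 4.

56 stitches.

Scale factor = 28 / 26 = 1.077.
52 × 28 / 26 = 56.00 sts.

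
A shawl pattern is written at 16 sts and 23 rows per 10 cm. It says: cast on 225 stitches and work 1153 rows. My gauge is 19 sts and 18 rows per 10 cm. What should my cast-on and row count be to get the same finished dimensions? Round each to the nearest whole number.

Cast on 267 stitches; work 902 rows.

Stitches: 225 × 19/16 = 267.19 → 267.
Rows: 1153 × 18/23 = 902.35 → 902.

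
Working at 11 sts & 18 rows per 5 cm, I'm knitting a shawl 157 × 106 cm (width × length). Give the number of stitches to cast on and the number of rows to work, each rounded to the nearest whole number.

Stitch gauge = 11/5 = 2.2 sts/cm; 157 × 2.2 = 345.40 → 345 sts.
Row gauge = 18/5 = 3.6 rows/cm; 106 × 3.6 = 381.60 → 382 rows.

Cast on 345 stitches and work 382 rows.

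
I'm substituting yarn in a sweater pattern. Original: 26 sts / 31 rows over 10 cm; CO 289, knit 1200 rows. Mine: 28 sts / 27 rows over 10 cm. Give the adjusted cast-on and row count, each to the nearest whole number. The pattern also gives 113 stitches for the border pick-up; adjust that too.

Cast on 311 stitches; work 1045 rows; border pick-up 122 stitches.

Stitches: 289 × 28/26 = 311.23 → 311.
Rows: 1200 × 27/31 = 1045.16 → 1045.
border pick-up: 113 × 28/26 = 121.69 → 122.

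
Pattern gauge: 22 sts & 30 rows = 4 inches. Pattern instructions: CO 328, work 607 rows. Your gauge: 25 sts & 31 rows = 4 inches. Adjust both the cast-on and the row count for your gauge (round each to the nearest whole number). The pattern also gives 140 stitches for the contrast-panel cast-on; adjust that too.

Cast on 373 stitches; work 627 rows; contrast-panel cast-on 159 stitches.

Stitches: 328 × 25/22 = 372.73 → 373.
Rows: 607 × 31/30 = 627.23 → 627.
contrast-panel cast-on: 140 × 25/22 = 159.09 → 159.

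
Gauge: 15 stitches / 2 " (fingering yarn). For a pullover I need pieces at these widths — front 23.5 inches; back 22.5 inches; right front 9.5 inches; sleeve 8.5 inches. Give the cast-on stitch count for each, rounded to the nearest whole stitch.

Rate = 15/2 = 7.5 sts per in.
front: 23.5 × 7.5 = 176.25 → 176.
back: 22.5 × 7.5 = 168.75 → 169.
right front: 9.5 × 7.5 = 71.25 → 71.
sleeve: 8.5 × 7.5 = 63.75 → 64.

front 176; back 169; right front 71; sleeve 64.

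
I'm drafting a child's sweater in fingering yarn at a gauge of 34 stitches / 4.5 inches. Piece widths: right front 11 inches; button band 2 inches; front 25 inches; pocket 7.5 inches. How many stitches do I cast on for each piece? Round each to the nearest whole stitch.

right front 83; button band 15; front 189; pocket 57.

Rate = 34/4.5 = 7.556 sts per in.
right front: 11 × 7.556 = 83.11 → 83.
button band: 2 × 7.556 = 15.11 → 15.
front: 25 × 7.556 = 188.89 → 189.
pocket: 7.5 × 7.556 = 56.67 → 57.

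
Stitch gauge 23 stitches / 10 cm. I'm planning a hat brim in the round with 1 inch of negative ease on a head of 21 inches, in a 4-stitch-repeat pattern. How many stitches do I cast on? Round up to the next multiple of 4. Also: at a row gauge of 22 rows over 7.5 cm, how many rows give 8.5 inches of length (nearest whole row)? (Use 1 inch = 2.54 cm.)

Finished = 21 − 1 = 20 inches.
20 inches × 2.54 = 50.80 cm.
23/10 = 2.3 sts per cm; 50.80 × 2.3 = 116.84 sts.
Next multiple of 4 → 120.
8.5 inches = 21.59 cm; × 2.933 = 63.33 → 63 rows.

Cast on 120 stitches; work 63 rows.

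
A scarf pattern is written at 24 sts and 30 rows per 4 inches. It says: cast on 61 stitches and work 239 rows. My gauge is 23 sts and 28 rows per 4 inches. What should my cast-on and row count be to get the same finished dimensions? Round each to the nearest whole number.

Cast on 58 stitches; work 223 rows.

Stitches: 61 × 23/24 = 58.46 → 58.
Rows: 239 × 28/30 = 223.07 → 223.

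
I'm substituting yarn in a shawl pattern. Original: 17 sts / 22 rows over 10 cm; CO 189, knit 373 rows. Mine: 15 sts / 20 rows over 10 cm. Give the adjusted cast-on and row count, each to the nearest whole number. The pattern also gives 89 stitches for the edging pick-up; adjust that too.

Stitches: 189 × 15/17 = 166.76 → 167.
Rows: 373 × 20/22 = 339.09 → 339.
edging pick-up: 89 × 15/17 = 78.53 → 79.

Cast on 167 stitches; work 339 rows; edging pick-up 79 stitches.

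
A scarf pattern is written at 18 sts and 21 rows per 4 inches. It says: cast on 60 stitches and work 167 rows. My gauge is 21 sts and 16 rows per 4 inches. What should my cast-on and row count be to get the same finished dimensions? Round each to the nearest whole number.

Cast on 70 stitches; work 127 rows.

Stitches: 60 × 21/18 = 70.00 → 70.
Rows: 167 × 16/21 = 127.24 → 127.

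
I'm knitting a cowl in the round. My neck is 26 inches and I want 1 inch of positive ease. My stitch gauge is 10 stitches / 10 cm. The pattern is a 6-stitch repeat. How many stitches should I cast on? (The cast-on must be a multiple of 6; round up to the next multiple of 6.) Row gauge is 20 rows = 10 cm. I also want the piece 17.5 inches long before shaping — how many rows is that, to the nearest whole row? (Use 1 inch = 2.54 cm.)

Finished = 26 + 1 = 27 inches.
27 inches × 2.54 = 68.58 cm.
10/10 = 1 sts per cm; 68.58 × 1 = 68.58 sts.
Next multiple of 6 → 72.
17.5 inches = 44.45 cm; × 2 = 88.90 → 89 rows.

Cast on 72 stitches; work 89 rows.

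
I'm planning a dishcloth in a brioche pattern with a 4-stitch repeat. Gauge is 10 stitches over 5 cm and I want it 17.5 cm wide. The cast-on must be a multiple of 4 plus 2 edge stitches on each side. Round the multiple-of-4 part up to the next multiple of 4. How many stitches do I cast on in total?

10 / 5 = 2 sts per cm.
17.5 × 2 = 35.00 sts.
Less 4 edge sts → 31.00 for the repeat.
Next multiple of 4: 32.
Add back 4 edge sts → 36.

Cast on 36 stitches.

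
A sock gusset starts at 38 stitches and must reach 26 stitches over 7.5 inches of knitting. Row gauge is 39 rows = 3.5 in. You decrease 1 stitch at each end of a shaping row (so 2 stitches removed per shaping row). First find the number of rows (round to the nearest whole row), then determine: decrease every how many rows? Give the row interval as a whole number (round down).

Decrease every 14th row.

Rows = 7.5 × 11.143 = 83.6 → 84 rows.
Stitches to remove: 12 → 6 shaping rows (at 2 st each).
84 / 6 = 14.00 → every 14 rows.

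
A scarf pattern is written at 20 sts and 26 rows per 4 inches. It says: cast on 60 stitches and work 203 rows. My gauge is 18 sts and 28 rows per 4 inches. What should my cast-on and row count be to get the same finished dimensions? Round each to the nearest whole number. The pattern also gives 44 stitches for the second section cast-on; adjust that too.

Stitches: 60 × 18/20 = 54.00 → 54.
Rows: 203 × 28/26 = 218.62 → 219.
second section cast-on: 44 × 18/20 = 39.60 → 40.

Cast on 54 stitches; work 219 rows; second section cast-on 40 stitches.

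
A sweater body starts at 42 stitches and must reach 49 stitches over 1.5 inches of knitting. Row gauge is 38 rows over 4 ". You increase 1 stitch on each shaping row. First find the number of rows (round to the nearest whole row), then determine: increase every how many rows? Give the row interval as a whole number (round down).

Increase every 2nd row.

Rows = 1.5 × 9.5 = 14.2 → 14 rows.
Stitches to add: 7 → 7 shaping rows (at 1 st each).
14 / 7 = 2.00 → every 2 rows.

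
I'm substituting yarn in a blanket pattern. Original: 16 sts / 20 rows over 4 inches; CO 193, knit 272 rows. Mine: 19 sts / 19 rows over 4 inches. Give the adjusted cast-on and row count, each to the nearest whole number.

Stitches: 193 × 19/16 = 229.19 → 229.
Rows: 272 × 19/20 = 258.40 → 258.

Cast on 229 stitches; work 258 rows.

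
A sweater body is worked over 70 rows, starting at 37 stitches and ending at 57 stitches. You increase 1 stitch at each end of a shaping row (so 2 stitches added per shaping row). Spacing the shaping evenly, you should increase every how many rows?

Stitches to add: |57 − 37| = 20.
Shaping rows needed: 20 / 2 = 10.
70 rows / 10 = every 7 rows.

Increase every 7th row.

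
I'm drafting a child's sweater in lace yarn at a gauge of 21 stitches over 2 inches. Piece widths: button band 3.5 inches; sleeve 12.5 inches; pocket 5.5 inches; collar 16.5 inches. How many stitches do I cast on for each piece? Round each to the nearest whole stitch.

button band 37; sleeve 131; pocket 58; collar 173.

Rate = 21/2 = 10.5 sts per in.
button band: 3.5 × 10.5 = 36.75 → 37.
sleeve: 12.5 × 10.5 = 131.25 → 131.
pocket: 5.5 × 10.5 = 57.75 → 58.
collar: 16.5 × 10.5 = 173.25 → 173.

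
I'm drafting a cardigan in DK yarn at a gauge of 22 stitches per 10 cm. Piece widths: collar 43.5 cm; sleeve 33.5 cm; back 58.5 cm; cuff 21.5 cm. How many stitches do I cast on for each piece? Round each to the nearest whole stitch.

collar 96; sleeve 74; back 129; cuff 47.

Rate = 22/10 = 2.2 sts per cm.
collar: 43.5 × 2.2 = 95.70 → 96.
sleeve: 33.5 × 2.2 = 73.70 → 74.
back: 58.5 × 2.2 = 128.70 → 129.
cuff: 21.5 × 2.2 = 47.30 → 47.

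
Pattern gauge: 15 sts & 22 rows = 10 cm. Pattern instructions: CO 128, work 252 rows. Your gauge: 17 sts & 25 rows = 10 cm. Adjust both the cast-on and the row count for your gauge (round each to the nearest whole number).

Cast on 145 stitches; work 286 rows.

Stitches: 128 × 17/15 = 145.07 → 145.
Rows: 252 × 25/22 = 286.36 → 286.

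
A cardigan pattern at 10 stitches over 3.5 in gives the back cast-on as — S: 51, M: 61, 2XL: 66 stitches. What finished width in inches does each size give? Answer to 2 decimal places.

S 17.85 inches; M 21.35 inches; 2XL 23.10 inches.

10/3.5 = 2.857 sts per in.
S: 51 / 2.857 = 17.850 → 17.85 in.
M: 61 / 2.857 = 21.350 → 21.35 in.
2XL: 66 / 2.857 = 23.100 → 23.10 in.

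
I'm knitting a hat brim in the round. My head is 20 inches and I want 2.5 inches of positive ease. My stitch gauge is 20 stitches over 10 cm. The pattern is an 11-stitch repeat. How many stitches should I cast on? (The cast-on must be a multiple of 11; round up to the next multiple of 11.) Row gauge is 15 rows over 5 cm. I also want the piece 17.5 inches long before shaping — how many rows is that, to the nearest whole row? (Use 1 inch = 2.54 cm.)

Finished = 20 + 2.5 = 22.5 inches.
22.5 inches × 2.54 = 57.15 cm.
20/10 = 2 sts per cm; 57.15 × 2 = 114.30 sts.
Next multiple of 11 → 121.
17.5 inches = 44.45 cm; × 3 = 133.35 → 133 rows.

Cast on 121 stitches; work 133 rows.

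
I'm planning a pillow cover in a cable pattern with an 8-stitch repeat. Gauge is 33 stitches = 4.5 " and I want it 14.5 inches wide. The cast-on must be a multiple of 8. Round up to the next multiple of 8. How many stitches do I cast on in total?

33 / 4.5 = 7.333 sts per inch.
14.5 × 7.333 = 106.33 sts.
Next multiple of 8: 112.

Cast on 112 stitches.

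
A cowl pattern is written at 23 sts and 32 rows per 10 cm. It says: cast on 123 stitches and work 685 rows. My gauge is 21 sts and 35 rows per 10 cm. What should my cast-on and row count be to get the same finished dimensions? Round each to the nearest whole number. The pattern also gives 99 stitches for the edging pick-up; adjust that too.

Cast on 112 stitches; work 749 rows; edging pick-up 90 stitches.

Stitches: 123 × 21/23 = 112.30 → 112.
Rows: 685 × 35/32 = 749.22 → 749.
edging pick-up: 99 × 21/23 = 90.39 → 90.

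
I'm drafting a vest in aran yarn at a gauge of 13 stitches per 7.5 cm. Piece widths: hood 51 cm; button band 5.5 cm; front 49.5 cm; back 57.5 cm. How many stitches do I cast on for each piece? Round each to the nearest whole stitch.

Rate = 13/7.5 = 1.733 sts per cm.
hood: 51 × 1.733 = 88.40 → 88.
button band: 5.5 × 1.733 = 9.53 → 10.
front: 49.5 × 1.733 = 85.80 → 86.
back: 57.5 × 1.733 = 99.67 → 100.

hood 88; button band 10; front 86; back 100.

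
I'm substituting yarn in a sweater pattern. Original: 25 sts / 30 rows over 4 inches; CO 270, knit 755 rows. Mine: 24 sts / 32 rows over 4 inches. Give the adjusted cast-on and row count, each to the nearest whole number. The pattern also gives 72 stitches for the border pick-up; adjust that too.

Cast on 259 stitches; work 805 rows; border pick-up 69 stitches.

Stitches: 270 × 24/25 = 259.20 → 259.
Rows: 755 × 32/30 = 805.33 → 805.
border pick-up: 72 × 24/25 = 69.12 → 69.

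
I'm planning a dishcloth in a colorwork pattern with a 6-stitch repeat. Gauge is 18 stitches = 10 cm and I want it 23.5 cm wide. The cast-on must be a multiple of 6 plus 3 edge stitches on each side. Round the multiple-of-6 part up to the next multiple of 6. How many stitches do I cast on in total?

18 / 10 = 1.8 sts per cm.
23.5 × 1.8 = 42.30 sts.
Less 6 edge sts → 36.30 for the repeat.
Next multiple of 6: 42.
Add back 6 edge sts → 48.

CO 48 sts.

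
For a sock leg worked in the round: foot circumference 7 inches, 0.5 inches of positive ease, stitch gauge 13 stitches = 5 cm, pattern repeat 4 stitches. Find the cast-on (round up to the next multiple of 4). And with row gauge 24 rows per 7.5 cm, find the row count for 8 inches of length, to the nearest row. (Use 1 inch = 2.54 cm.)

Cast on 52 stitches; work 65 rows.

Finished = 7 + 0.5 = 7.5 inches.
7.5 inches × 2.54 = 19.05 cm.
13/5 = 2.6 sts per cm; 19.05 × 2.6 = 49.53 sts.
Next multiple of 4 → 52.
8 inches = 20.32 cm; × 3.2 = 65.02 → 65 rows.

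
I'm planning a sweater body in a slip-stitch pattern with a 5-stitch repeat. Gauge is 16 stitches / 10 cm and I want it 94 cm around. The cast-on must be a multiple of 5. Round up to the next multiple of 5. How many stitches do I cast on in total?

16 / 10 = 1.6 sts per cm.
94 × 1.6 = 150.40 sts.
Next multiple of 5: 155.

Cast on 155 stitches.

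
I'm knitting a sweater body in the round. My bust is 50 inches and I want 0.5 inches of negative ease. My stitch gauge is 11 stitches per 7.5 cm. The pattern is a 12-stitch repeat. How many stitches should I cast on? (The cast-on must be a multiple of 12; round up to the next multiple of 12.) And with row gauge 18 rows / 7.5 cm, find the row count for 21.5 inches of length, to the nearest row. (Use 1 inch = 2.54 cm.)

Cast on 192 stitches; work 131 rows.

Finished = 50 − 0.5 = 49.5 inches.
49.5 inches × 2.54 = 125.73 cm.
11/7.5 = 1.467 sts per cm; 125.73 × 1.467 = 184.40 sts.
Next multiple of 12 → 192.
21.5 inches = 54.61 cm; × 2.4 = 131.06 → 131 rows.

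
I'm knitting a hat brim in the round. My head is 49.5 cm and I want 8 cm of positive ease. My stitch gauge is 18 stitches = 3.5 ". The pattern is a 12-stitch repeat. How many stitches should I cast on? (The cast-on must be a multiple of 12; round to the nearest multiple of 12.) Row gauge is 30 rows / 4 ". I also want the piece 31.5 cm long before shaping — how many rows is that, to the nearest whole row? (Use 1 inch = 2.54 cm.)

Finished = 49.5 + 8 = 57.5 cm.
57.5 cm × 1/2.54 = 22.64 inches.
18/3.5 = 5.143 sts per in; 22.64 × 5.143 = 116.42 sts.
Nearest multiple of 12 → 120.
31.5 cm = 12.40 inches; × 7.5 = 93.01 → 93 rows.

Cast on 120 stitches; work 93 rows.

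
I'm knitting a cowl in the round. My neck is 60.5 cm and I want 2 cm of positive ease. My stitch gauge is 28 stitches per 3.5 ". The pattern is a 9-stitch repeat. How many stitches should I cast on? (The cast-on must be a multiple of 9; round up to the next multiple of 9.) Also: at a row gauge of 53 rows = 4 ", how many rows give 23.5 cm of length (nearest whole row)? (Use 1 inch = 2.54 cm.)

Finished = 60.5 + 2 = 62.5 cm.
62.5 cm × 1/2.54 = 24.61 inches.
28/3.5 = 8 sts per in; 24.61 × 8 = 196.85 sts.
Next multiple of 9 → 198.
23.5 cm = 9.25 inches; × 13.25 = 122.59 → 123 rows.

Cast on 198 stitches; work 123 rows.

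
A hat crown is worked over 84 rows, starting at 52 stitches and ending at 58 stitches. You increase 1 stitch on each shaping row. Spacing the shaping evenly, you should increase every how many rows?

Stitches to add: |58 − 52| = 6.
Shaping rows needed: 6 / 1 = 6.
84 rows / 6 = every 14 rows.

Increase every 14th row.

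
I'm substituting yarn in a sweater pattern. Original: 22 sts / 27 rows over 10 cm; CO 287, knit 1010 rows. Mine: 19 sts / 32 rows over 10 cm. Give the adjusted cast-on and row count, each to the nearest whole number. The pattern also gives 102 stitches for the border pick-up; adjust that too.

Stitches: 287 × 19/22 = 247.86 → 248.
Rows: 1010 × 32/27 = 1197.04 → 1197.
border pick-up: 102 × 19/22 = 88.09 → 88.

Cast on 248 stitches; work 1197 rows; border pick-up 88 stitches.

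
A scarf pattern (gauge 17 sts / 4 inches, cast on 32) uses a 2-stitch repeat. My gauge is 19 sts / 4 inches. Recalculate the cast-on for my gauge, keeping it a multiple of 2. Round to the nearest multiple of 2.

32 × 19 / 17 = 35.76.
Nearest multiple of 2: 36.

36 stitches.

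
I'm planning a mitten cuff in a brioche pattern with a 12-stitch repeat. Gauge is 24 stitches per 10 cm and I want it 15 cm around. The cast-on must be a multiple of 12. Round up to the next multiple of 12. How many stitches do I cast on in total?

Cast on 36 stitches.

24 / 10 = 2.4 sts per cm.
15 × 2.4 = 36.00 sts.
Next multiple of 12: 36.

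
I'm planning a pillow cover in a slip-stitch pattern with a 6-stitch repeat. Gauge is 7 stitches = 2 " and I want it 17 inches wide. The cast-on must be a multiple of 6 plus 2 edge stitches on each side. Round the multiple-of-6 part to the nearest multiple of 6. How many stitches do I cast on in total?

7 / 2 = 3.5 sts per inch.
17 × 3.5 = 59.50 sts.
Less 4 edge sts → 55.50 for the repeat.
Nearest multiple of 6: 54.
Add back 4 edge sts → 58.

CO 58 sts.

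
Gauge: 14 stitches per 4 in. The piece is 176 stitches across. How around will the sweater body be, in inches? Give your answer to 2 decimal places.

14 stitches / 4 inch = 3.5 stitches per inch.
176 / 3.5 = 50.286 inches.

50.29 inches.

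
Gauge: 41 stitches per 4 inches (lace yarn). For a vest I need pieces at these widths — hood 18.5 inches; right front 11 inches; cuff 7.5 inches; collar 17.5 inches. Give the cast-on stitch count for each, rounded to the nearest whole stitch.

hood 190; right front 113; cuff 77; collar 179.

Rate = 41/4 = 10.25 sts per in.
hood: 18.5 × 10.25 = 189.62 → 190.
right front: 11 × 10.25 = 112.75 → 113.
cuff: 7.5 × 10.25 = 76.88 → 77.
collar: 17.5 × 10.25 = 179.38 → 179.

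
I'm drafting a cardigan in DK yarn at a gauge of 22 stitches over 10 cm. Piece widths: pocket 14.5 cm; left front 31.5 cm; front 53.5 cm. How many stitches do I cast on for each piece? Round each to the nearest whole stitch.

pocket 32; left front 69; front 118.

Rate = 22/10 = 2.2 sts per cm.
pocket: 14.5 × 2.2 = 31.90 → 32.
left front: 31.5 × 2.2 = 69.30 → 69.
front: 53.5 × 2.2 = 117.70 → 118.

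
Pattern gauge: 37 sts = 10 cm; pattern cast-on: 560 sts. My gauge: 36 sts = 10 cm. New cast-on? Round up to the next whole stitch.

Cast on 545 stitches.

Scale factor = 36 / 37 = 0.973.
560 × 36 / 37 = 544.86 sts.
→ 545 sts.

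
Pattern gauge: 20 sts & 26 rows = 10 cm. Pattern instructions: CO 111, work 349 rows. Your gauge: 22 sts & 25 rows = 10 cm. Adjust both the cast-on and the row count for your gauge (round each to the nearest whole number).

Cast on 122 stitches; work 336 rows.

Stitches: 111 × 22/20 = 122.10 → 122.
Rows: 349 × 25/26 = 335.58 → 336.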